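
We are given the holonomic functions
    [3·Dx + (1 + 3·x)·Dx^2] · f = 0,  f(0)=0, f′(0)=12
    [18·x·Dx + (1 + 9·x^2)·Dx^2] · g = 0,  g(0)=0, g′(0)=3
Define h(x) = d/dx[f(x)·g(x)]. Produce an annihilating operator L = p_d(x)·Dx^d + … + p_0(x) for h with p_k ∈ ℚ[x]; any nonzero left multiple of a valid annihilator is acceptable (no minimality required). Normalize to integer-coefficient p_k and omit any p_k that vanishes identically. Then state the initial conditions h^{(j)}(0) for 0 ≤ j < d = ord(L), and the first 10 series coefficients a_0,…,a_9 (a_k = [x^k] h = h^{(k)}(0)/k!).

f: a_k = 0, 12, -18, 36, -81, 972/5, -486, 8748/7, -6561/2, 8748, …
g: a_k = 0, 3, 0, -9, 0, 243/5, 0, -2187/7, 0, 2187, …
f·g: L₀ = L_f ⊗_s L_g, ord ≤ 2·2.
Derive L from L₀ (diff closure).
L = (648 + 3564·x + 19440·x^2 + 113724·x^3 + 262440·x^4 + 341172·x^5 + 236196·x^7) + (162 + 3348·x + 24948·x^2 + 117612·x^3 + 396576·x^4 + 813564·x^5 + 918540·x^6 + 236196·x^7 + 826686·x^8)·Dx + (36 + 576·x + 5184·x^2 + 25272·x^3 + 87480·x^4 + 227448·x^5 + 419904·x^6 + 472392·x^7 + 236196·x^8 + 472392·x^9)·Dx^2 + (5 + 54·x + 333·x^2 + 1512·x^3 + 5346·x^4 + 14580·x^5 + 30618·x^6 + 52488·x^7 + 59049·x^8 + 39366·x^9 + 59049·x^10)·Dx^3  (order 3).
h: a_k = 0, 72, -162, 0, -405, 25272/5, -56133/5, 0, -2381643/70, 13804344/35, …
ICs: h(0) = 0, h′(0) = 72, h′′(0) = -324.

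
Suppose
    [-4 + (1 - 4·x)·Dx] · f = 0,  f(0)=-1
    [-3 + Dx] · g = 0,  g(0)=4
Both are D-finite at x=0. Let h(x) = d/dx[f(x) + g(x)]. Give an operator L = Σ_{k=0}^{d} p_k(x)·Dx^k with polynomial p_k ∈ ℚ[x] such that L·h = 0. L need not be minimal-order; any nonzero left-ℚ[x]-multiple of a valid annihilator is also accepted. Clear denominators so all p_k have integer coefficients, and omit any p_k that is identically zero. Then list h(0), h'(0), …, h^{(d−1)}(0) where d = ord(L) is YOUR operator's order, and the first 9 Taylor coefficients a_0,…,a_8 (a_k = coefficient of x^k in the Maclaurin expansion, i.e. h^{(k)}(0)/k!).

f: a_k = -1, -4, -16, -64, -256, -1024, -4096, -16384, -65536, …
g: a_k = 4, 12, 18, 18, 27/2, 81/10, 81/20, 243/140, 729/1120, …
Sum ⇒ L₀ = lclm(L_f,L_g) in ℚ(x)⟨Dx⟩.
Derive L from L₀ (diff closure).
L = (216 + 288·x) + (-87 - 72·x + 144·x^2)·Dx + (5 - 8·x - 48·x^2)·Dx^2  (order 2).
h: a_k = 8, 4, -138, -970, -10159/2, -245517/10, -2293517/20, -73399591/140, -2642409333/1120, …
ICs: h(0) = 8, h′(0) = 4.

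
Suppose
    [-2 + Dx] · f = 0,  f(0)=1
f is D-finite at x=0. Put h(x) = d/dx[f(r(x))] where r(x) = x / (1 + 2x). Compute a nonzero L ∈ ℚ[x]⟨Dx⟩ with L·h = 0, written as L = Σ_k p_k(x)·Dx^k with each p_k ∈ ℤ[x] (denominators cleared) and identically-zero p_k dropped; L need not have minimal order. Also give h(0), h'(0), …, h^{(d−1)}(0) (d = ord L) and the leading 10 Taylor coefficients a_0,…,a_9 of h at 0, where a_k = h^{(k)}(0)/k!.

L = (-2 - 8·x) + (-1 - 4·x - 4·x^2)·Dx  (order 1).
h: a_k = 2, -4, 4, 8/3, -76/3, 1208/15, -8728/45, 125456/315, -226076/315, 3170168/2835, …
ICs: h(0) = 2.

f: a_k = 1, 2, 2, 4/3, 2/3, 4/15, 4/45, 8/315, 2/315, 4/2835, …
Substitute x→r, Dx→(1/r')Dx; clear ⇒ L₀.
Differentiate: ansatz ord ≤ ord L₀ ⇒ L.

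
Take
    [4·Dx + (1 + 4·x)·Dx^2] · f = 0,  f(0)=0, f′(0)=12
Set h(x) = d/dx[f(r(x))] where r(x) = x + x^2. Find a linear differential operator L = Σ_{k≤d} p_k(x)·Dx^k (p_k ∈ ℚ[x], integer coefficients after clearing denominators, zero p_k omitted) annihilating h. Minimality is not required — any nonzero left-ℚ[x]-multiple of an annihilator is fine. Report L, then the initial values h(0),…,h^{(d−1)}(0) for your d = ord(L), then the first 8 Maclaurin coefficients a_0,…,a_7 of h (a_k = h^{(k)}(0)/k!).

L = 2 + (1 + 2·x)·Dx  (order 1).
h: a_k = 12, -24, 48, -96, 192, -384, 768, -1536, …
ICs: h(0) = 12.

f: a_k = 0, 12, -24, 64, -192, 3072/5, -2048, 49152/7, …
Change of var in L_f (x↦r) gives L₀.
h=h₀': d/dx-closure on L₀ ⇒ L.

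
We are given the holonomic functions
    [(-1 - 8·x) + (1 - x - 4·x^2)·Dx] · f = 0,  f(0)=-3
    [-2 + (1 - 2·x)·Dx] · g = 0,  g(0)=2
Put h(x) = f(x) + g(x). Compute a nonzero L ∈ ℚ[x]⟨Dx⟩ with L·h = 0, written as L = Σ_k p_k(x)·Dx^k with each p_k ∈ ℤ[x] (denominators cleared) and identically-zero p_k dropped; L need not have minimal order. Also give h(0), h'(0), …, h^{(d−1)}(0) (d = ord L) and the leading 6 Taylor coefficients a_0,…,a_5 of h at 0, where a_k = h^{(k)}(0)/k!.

f: a_k = -3, -3, -15, -27, -87, -195, …
g: a_k = 2, 4, 8, 16, 32, 64, …
L₀ := lclm(L_f,L_g); ord L₀ ≤ 1+1.
L = (12 - 48·x + 192·x^2 - 128·x^3) + (-2 - 96·x^2 + 352·x^3 - 256·x^4)·Dx + (-1 + 11·x - 30·x^2 + 80·x^4 - 64·x^5)·Dx^2  (order 2).
h: a_k = -1, 1, -7, -11, -55, -131, …
ICs: h(0) = -1, h′(0) = 1.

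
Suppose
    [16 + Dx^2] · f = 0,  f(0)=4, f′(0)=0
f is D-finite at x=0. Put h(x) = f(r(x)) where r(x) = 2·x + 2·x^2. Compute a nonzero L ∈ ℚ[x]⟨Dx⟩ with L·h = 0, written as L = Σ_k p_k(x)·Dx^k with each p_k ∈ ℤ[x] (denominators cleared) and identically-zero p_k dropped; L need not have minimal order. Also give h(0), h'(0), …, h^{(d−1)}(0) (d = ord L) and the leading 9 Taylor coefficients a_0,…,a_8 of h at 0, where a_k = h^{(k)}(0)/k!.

f: a_k = 4, 0, -32, 0, 128/3, 0, -1024/45, 0, 2048/315, …
h₀=f(r): pull back L_f along r ⇒ L₀.
L = (64 + 384·x + 768·x^2 + 512·x^3) - 2·Dx + (1 + 2·x)·Dx^2  (order 2).
h: a_k = 4, 0, -128, -256, 1664/3, 8192/3, 118784/45, -90112/15, -6141952/315, …
ICs: h(0) = 4, h′(0) = 0.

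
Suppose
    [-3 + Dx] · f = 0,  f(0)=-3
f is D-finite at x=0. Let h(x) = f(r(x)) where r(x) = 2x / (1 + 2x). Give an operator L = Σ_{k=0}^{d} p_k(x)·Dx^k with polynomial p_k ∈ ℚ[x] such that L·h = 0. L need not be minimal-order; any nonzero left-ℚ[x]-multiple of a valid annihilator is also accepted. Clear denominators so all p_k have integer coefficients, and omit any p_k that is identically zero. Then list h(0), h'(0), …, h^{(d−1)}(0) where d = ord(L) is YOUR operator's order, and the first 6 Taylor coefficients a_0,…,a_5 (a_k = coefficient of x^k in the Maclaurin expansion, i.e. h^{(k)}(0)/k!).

f: a_k = -3, -9, -27/2, -27/2, -81/8, -243/40, …
Substitute x→r, Dx→(1/r')Dx; clear ⇒ L₀.
L = -6 + (1 + 4·x + 4·x^2)·Dx  (order 1).
h: a_k = -3, -18, -18, 36, -18, -252/5, …
ICs: h(0) = -3.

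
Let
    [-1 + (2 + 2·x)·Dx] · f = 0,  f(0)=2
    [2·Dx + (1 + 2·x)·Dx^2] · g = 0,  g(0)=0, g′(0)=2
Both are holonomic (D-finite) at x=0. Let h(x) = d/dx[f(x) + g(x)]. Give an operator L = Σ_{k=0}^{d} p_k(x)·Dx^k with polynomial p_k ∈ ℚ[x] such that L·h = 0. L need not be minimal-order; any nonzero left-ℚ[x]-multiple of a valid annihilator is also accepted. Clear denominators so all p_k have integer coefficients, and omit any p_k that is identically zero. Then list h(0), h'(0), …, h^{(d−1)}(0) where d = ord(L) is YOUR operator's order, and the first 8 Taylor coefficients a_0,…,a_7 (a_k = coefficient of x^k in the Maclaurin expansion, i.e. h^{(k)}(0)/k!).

f: a_k = 2, 1, -1/4, 1/8, -5/64, 7/128, -21/512, 33/1024, …
g: a_k = 0, 2, -2, 8/3, -4, 32/5, -32/3, 128/7, …
h₀=f+g: left-lcm gives L₀, ord ≤ 3.
Differentiate: ansatz ord ≤ ord L₀ ⇒ L.
L = (10 + 4·x) + (29 + 52·x + 20·x^2)·Dx + (6 + 22·x + 24·x^2 + 8·x^3)·Dx^2  (order 2).
h: a_k = 3, -9/2, 67/8, -261/16, 4131/128, -16447/256, 131303/1024, -524717/2048, …
ICs: h(0) = 3, h′(0) = -9/2.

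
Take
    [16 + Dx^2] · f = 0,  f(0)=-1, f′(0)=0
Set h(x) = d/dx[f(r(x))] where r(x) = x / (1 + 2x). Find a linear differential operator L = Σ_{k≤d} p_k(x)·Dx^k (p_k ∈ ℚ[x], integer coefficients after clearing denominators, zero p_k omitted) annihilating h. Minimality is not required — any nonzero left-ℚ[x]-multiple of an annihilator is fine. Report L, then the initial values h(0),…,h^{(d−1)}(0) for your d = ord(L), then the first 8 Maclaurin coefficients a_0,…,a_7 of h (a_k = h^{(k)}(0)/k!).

f: a_k = -1, 0, 8, 0, -32/3, 0, 256/45, 0, …
Substitute x→r, Dx→(1/r')Dx; clear ⇒ L₀.
h₀' ⇒ L via d/dx closure of L₀.
L = (40 + 96·x + 96·x^2) + (12 + 72·x + 144·x^2 + 96·x^3)·Dx + (1 + 8·x + 24·x^2 + 32·x^3 + 16·x^4)·Dx^2  (order 2).
h: a_k = 0, 16, -96, 1024/3, -2560/3, 19712/15, 3584/5, -4820992/315, …
ICs: h(0) = 0, h′(0) = 16.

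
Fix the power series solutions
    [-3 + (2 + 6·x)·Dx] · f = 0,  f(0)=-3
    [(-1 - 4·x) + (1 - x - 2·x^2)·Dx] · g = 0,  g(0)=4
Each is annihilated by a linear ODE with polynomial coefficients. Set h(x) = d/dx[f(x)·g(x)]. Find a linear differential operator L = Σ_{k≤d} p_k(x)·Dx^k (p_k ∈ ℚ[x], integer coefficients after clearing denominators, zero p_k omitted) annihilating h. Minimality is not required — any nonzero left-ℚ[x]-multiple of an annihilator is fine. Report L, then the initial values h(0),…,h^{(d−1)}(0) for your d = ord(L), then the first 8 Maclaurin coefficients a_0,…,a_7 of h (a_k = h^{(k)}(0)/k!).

f: a_k = -3, -9/2, 27/8, -81/16, 1215/128, -5103/256, 45927/1024, -216513/2048, …
g: a_k = 4, 4, 12, 20, 44, 84, 172, 340, …
L₀ := L_f ⊗_s L_g (sym. prod.), ord ≤ 1.
h=h₀': d/dx-closure on L₀ ⇒ L.
L = (27 + 282·x + 663·x^2 + 660·x^3 + 540·x^4) + (-10 - 42·x - 30·x^2 + 98·x^3 + 312·x^4 + 216·x^5)·Dx  (order 1).
h: a_k = -30, -81, -1449/4, -5241/8, -155205/64, -486279/128, -7261485/512, -18527625/1024, …
ICs: h(0) = -30.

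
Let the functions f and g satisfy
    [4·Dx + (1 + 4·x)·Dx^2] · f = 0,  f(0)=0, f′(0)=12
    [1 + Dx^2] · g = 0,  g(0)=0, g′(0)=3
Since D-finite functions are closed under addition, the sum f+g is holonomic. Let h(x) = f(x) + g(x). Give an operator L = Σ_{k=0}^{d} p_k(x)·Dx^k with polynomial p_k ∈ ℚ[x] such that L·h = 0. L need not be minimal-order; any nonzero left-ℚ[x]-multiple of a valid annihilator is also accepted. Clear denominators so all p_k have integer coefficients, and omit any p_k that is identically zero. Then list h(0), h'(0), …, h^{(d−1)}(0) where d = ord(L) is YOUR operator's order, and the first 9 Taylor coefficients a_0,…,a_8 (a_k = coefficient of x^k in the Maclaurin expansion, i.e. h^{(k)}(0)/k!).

L = (388 + 32·x + 64·x^2)·Dx + (33 + 140·x + 48·x^2 + 64·x^3)·Dx^2 + (388 + 32·x + 64·x^2)·Dx^3 + (33 + 140·x + 48·x^2 + 64·x^3)·Dx^4  (order 4).
h: a_k = 0, 15, -24, 127/2, -192, 24577/40, -2048, 11796479/1680, -24576, …
ICs: h(0) = 0, h′(0) = 15, h′′(0) = -48, h′′′(0) = 381.

f: a_k = 0, 12, -24, 64, -192, 3072/5, -2048, 49152/7, -24576, …
g: a_k = 0, 3, 0, -1/2, 0, 1/40, 0, -1/1680, 0, …
Sum ⇒ L₀ = lclm(L_f,L_g) in ℚ(x)⟨Dx⟩.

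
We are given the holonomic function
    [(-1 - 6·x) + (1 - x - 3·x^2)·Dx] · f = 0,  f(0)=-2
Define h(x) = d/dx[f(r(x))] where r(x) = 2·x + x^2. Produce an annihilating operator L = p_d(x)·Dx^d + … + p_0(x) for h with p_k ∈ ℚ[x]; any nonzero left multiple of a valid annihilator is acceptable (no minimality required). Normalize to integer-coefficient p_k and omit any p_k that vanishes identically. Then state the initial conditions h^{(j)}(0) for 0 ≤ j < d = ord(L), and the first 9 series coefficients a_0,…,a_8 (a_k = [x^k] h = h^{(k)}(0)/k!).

L = (17 + 114·x + 597·x^2 + 1260·x^3 + 1215·x^4 + 540·x^5 + 90·x^6) + (-1 - 11·x + 21·x^2 + 211·x^3 + 405·x^4 + 333·x^5 + 126·x^6 + 18·x^7)·Dx  (order 1).
h: a_k = -4, -68, -432, -3136, -19300, -118452, -696528, -4034608, -22956192, …
ICs: h(0) = -4.

f: a_k = -2, -2, -8, -14, -38, -80, -194, -434, -1016, …
f∘r: x↦r, Dx↦Dx/r' in L_f ⇒ L₀.
h=h₀': d/dx-closure on L₀ ⇒ L.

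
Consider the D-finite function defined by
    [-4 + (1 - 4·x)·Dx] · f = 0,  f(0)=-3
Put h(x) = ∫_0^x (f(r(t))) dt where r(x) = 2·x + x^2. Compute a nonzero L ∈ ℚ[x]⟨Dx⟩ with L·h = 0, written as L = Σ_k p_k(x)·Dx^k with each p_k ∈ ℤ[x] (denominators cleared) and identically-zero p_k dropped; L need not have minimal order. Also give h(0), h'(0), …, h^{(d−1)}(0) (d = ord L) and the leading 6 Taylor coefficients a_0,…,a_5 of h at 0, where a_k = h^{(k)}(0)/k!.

L = (8 + 8·x)·Dx + (-1 + 8·x + 4·x^2)·Dx^2  (order 2).
h: a_k = 0, -3, -12, -68, -432, -2928, …
ICs: h(0) = 0, h′(0) = -3.

f: a_k = -3, -12, -48, -192, -768, -3072, …
Substitute x→r, Dx→(1/r')Dx; clear ⇒ L₀.
Integrate: L := L₀·Dx.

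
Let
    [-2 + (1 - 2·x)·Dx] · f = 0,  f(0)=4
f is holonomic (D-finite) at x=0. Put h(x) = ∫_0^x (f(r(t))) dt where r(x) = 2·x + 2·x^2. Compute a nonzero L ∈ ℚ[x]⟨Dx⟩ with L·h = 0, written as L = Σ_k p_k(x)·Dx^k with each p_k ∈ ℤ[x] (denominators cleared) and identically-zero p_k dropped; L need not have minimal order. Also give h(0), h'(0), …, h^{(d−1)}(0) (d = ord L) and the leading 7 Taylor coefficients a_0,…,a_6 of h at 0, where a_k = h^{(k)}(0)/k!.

L = (4 + 8·x)·Dx + (-1 + 4·x + 4·x^2)·Dx^2  (order 2).
h: a_k = 0, 4, 8, 80/3, 96, 1856/5, 4480/3, …
ICs: h(0) = 0, h′(0) = 4.

f: a_k = 4, 8, 16, 32, 64, 128, 256, …
Change of var in L_f (x↦r) gives L₀.
Integrate: L := L₀·Dx.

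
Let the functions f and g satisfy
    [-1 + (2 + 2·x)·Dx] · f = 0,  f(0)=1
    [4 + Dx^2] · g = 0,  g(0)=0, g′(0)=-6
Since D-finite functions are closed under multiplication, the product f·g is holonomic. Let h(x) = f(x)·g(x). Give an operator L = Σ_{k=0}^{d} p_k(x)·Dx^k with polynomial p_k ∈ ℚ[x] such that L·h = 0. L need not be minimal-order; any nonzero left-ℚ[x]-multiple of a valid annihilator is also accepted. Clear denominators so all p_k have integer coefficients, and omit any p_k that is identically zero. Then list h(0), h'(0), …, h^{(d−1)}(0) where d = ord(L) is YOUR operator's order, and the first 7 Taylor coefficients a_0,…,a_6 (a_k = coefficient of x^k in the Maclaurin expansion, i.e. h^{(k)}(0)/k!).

L = (19 + 32·x + 16·x^2) + (-4 - 4·x)·Dx + (4 + 8·x + 4·x^2)·Dx^2  (order 2).
h: a_k = 0, -6, -3, 19/4, 13/8, -341/320, -201/640, …
ICs: h(0) = 0, h′(0) = -6.

f: a_k = 1, 1/2, -1/8, 1/16, -5/128, 7/256, -21/1024, …
g: a_k = 0, -6, 0, 4, 0, -4/5, 0, …
Product ⇒ symmetric product L₀, ord ≤ 2.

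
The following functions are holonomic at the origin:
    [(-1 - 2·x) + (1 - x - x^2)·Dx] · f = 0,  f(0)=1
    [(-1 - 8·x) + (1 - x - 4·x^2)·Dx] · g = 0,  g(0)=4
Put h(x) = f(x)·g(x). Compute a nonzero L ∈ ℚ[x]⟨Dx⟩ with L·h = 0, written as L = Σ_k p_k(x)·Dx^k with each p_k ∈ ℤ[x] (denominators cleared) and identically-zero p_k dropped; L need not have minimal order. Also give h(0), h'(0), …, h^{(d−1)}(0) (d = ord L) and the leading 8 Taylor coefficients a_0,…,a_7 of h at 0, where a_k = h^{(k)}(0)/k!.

L = (-2 - 8·x + 15·x^2 + 16·x^3) + (1 - 2·x - 4·x^2 + 5·x^3 + 4·x^4)·Dx  (order 1).
h: a_k = 4, 8, 32, 76, 224, 560, 1508, 3832, …
ICs: h(0) = 4.

f: a_k = 1, 1, 2, 3, 5, 8, 13, 21, …
g: a_k = 4, 4, 20, 36, 116, 260, 724, 1764, …
Product ⇒ symmetric product L₀, ord ≤ 1.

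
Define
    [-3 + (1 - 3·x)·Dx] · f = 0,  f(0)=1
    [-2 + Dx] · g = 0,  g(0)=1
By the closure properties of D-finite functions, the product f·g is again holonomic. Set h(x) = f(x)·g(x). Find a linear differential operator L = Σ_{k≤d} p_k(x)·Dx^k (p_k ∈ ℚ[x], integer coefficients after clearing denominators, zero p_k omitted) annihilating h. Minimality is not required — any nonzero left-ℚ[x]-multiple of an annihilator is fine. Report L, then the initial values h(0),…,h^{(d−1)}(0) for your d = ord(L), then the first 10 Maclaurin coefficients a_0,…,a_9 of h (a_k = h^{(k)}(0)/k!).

f: a_k = 1, 3, 9, 27, 81, 243, 729, 2187, 6561, 19683, …
g: a_k = 1, 2, 2, 4/3, 2/3, 4/15, 4/45, 8/315, 2/315, 4/2835, …
L₀ := L_f ⊗_s L_g (sym. prod.), ord ≤ 1.
L = (5 - 6·x) + (-1 + 3·x)·Dx  (order 1).
h: a_k = 1, 5, 17, 157/3, 473/3, 7099/15, 12779/9, 1341803/315, 4025411/315, 108686101/2835, …
ICs: h(0) = 1.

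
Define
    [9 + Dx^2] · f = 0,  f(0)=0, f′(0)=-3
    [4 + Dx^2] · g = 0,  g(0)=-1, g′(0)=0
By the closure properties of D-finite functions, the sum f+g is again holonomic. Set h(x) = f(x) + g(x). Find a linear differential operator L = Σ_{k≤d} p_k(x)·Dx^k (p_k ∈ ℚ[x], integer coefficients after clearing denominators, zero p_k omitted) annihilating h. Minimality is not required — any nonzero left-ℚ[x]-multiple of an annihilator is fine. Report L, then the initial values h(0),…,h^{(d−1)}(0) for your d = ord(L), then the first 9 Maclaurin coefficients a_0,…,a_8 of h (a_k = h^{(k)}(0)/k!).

f: a_k = 0, -3, 0, 9/2, 0, -81/40, 0, 243/560, 0, …
g: a_k = -1, 0, 2, 0, -2/3, 0, 4/45, 0, -2/315, …
Weyl lclm of L_f,L_g ⇒ L₀ (ord ≤ 4).
L = 36 + 13·Dx^2 + Dx^4  (order 4).
h: a_k = -1, -3, 2, 9/2, -2/3, -81/40, 4/45, 243/560, -2/315, …
ICs: h(0) = -1, h′(0) = -3, h′′(0) = 4, h′′′(0) = 27.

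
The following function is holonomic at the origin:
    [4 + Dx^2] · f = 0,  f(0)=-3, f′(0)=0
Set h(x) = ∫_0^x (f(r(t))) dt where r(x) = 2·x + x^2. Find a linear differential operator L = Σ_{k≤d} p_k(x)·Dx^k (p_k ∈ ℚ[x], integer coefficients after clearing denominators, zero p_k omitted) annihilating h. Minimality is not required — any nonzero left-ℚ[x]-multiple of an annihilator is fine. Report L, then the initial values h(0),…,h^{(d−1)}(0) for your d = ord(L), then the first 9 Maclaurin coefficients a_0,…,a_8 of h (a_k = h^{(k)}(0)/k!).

f: a_k = -3, 0, 6, 0, -2, 0, 4/15, 0, -2/105, …
Substitute x→r, Dx→(1/r')Dx; clear ⇒ L₀.
h=∫h₀ ⇒ L = L₀·Dx.
L = (16 + 48·x + 48·x^2 + 16·x^3)·Dx - Dx^2 + (1 + x)·Dx^3  (order 3).
h: a_k = 0, -3, 0, 8, 6, -26/5, -32/3, -464/105, 22/5, …
ICs: h(0) = 0, h′(0) = -3, h′′(0) = 0.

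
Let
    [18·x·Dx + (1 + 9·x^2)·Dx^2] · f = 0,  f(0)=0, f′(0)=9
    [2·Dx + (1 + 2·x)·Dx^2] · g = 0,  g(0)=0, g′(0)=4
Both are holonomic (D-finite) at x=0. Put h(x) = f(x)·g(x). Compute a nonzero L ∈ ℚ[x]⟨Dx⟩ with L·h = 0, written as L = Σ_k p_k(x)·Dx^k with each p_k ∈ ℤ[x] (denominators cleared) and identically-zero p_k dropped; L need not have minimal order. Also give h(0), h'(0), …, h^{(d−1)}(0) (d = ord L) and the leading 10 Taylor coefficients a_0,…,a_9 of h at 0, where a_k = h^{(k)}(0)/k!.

L = (792 + 3024·x + 22680·x^2 + 102384·x^3 + 174960·x^4 + 151632·x^5 + 104976·x^7)·Dx + (332 + 4752·x + 28908·x^2 + 127008·x^3 + 351216·x^4 + 542376·x^5 + 408240·x^6 + 157464·x^7 + 367416·x^8)·Dx^2 + (44 + 916·x + 6696·x^2 + 27252·x^3 + 85860·x^4 + 193428·x^5 + 279936·x^6 + 224532·x^7 + 157464·x^8 + 209952·x^9)·Dx^3 + (10 + 76·x + 418·x^2 + 1728·x^3 + 5391·x^4 + 12960·x^5 + 24948·x^6 + 34992·x^7 + 29889·x^8 + 26244·x^9 + 26244·x^10)·Dx^4  (order 4).
h: a_k = 0, 0, 36, -36, -60, 36, 2772/5, -2796/5, -2988, 90396/35, …
ICs: h(0) = 0, h′(0) = 0, h′′(0) = 72, h′′′(0) = -216.

f: a_k = 0, 9, 0, -27, 0, 729/5, 0, -6561/7, 0, 6561, …
g: a_k = 0, 4, -4, 16/3, -8, 64/5, -64/3, 256/7, -64, 1024/9, …
h₀=f·g: eliminate ⇒ L₀, order ≤ 2·2.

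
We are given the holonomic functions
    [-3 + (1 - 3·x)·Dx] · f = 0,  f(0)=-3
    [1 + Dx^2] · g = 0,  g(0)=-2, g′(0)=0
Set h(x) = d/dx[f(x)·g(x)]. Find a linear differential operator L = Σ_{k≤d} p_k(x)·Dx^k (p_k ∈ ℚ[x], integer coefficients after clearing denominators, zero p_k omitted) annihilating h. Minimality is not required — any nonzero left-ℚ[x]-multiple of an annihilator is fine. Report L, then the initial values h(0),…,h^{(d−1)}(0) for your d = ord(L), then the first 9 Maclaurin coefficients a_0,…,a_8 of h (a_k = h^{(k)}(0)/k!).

L = (-17 - 6·x + 9·x^2) + (-6 + 18·x)·Dx + (1 - 6·x + 9·x^2)·Dx^2  (order 2).
h: a_k = 18, 102, 459, 1837, 27555/4, 495989/20, 3471923/40, 249978457/840, 2249806113/2240, …
ICs: h(0) = 18, h′(0) = 102.

f: a_k = -3, -9, -27, -81, -243, -729, -2187, -6561, -19683, …
g: a_k = -2, 0, 1, 0, -1/12, 0, 1/360, 0, -1/20160, …
L₀ := L_f ⊗_s L_g (sym. prod.), ord ≤ 2.
Derive L from L₀ (diff closure).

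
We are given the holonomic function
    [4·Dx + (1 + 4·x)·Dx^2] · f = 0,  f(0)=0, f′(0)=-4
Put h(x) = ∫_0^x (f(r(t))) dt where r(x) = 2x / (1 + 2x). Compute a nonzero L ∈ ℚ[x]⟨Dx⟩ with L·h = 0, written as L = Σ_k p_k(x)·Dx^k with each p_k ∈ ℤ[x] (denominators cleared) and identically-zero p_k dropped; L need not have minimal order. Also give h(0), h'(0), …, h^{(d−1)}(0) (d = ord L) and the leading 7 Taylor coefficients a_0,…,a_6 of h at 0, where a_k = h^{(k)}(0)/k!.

L = (12 + 40·x)·Dx^2 + (1 + 12·x + 20·x^2)·Dx^3  (order 3).
h: a_k = 0, 0, -4, 16, -248/3, 2496/5, -49984/15, …
ICs: h(0) = 0, h′(0) = 0, h′′(0) = -8.

f: a_k = 0, -4, 8, -64/3, 64, -1024/5, 2048/3, …
f∘r: x↦r, Dx↦Dx/r' in L_f ⇒ L₀.
h=∫₀ˣh₀: take L = L₀·Dx.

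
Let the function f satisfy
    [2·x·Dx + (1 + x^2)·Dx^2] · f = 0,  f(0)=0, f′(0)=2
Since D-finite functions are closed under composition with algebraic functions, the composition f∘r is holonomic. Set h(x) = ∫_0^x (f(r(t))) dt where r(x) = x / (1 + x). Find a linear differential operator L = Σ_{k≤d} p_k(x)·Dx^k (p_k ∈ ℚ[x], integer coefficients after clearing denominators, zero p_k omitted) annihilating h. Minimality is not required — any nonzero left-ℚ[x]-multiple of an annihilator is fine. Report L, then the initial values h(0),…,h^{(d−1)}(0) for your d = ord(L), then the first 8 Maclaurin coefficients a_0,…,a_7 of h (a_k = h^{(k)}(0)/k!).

f: a_k = 0, 2, 0, -2/3, 0, 2/5, 0, -2/7, …
Substitute x→r, Dx→(1/r')Dx; clear ⇒ L₀.
Integrate: L := L₀·Dx.
L = (2 + 4·x)·Dx^2 + (1 + 2·x + 2·x^2)·Dx^3  (order 3).
h: a_k = 0, 0, 1, -2/3, 1/3, 0, -4/15, 8/21, …
ICs: h(0) = 0, h′(0) = 0, h′′(0) = 2.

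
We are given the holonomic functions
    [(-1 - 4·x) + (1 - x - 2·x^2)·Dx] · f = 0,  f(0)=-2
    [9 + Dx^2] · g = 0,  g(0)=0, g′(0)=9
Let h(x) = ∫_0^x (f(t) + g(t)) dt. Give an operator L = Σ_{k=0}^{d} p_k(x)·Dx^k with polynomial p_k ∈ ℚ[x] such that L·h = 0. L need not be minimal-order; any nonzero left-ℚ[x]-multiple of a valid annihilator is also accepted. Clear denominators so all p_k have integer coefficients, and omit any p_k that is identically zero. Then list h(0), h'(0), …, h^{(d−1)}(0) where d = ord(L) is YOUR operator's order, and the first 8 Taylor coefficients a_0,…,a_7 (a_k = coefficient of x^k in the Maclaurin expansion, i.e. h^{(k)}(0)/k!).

f: a_k = -2, -2, -6, -10, -22, -42, -86, -170, …
g: a_k = 0, 9, 0, -27/2, 0, 243/40, 0, -729/560, …
Weyl lclm of L_f,L_g ⇒ L₀ (ord ≤ 3).
∫: right-multiply L₀ by Dx.
L = (117 + 486·x + 135·x^2 + 360·x^3 + 540·x^4 + 432·x^5)·Dx + (-45 + 63·x + 81·x^2 - 153·x^3 - 18·x^4 + 324·x^5 + 216·x^6)·Dx^2 + (13 + 54·x + 15·x^2 + 40·x^3 + 60·x^4 + 48·x^5)·Dx^3 + (-5 + 7·x + 9·x^2 - 17·x^3 - 2·x^4 + 36·x^5 + 24·x^6)·Dx^4  (order 4).
h: a_k = 0, -2, 7/2, -2, -47/8, -22/5, -479/80, -86/7, …
ICs: h(0) = 0, h′(0) = -2, h′′(0) = 7, h′′′(0) = -12.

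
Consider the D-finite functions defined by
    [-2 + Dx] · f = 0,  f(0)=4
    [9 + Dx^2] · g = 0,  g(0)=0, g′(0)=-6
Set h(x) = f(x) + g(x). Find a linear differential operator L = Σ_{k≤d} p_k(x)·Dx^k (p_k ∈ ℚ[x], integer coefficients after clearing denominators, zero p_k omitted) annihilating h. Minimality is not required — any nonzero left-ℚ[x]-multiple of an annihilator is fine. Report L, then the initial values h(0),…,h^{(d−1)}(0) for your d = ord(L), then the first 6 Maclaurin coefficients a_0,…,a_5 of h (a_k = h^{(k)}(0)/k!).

f: a_k = 4, 8, 8, 16/3, 8/3, 16/15, …
g: a_k = 0, -6, 0, 9, 0, -81/20, …
Weyl lclm of L_f,L_g ⇒ L₀ (ord ≤ 3).
L = -18 + 9·Dx - 2·Dx^2 + Dx^3  (order 3).
h: a_k = 4, 2, 8, 43/3, 8/3, -179/60, …
ICs: h(0) = 4, h′(0) = 2, h′′(0) = 16.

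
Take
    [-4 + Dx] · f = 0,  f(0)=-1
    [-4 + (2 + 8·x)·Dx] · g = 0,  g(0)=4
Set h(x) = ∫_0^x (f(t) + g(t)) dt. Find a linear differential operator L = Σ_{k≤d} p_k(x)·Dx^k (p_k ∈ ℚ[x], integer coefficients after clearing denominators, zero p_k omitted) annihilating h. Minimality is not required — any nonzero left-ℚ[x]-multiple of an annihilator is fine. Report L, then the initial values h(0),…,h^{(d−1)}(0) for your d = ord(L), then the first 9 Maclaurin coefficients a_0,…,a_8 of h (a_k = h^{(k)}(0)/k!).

L = (24 + 64·x)·Dx + (-10 - 64·x - 128·x^2)·Dx^2 + (1 + 12·x + 32·x^2)·Dx^3  (order 3).
h: a_k = 0, 3, 2, -16/3, 4/3, -152/15, 776/45, -15376/315, 41452/315, …
ICs: h(0) = 0, h′(0) = 3, h′′(0) = 4.

f: a_k = -1, -4, -8, -32/3, -32/3, -128/15, -256/45, -1024/315, -512/315, …
g: a_k = 4, 8, -8, 16, -40, 112, -336, 1056, -3432, …
f+g: L₀ = lclm(L_f,L_g), ord ≤ 1+1.
Integrate: L := L₀·Dx.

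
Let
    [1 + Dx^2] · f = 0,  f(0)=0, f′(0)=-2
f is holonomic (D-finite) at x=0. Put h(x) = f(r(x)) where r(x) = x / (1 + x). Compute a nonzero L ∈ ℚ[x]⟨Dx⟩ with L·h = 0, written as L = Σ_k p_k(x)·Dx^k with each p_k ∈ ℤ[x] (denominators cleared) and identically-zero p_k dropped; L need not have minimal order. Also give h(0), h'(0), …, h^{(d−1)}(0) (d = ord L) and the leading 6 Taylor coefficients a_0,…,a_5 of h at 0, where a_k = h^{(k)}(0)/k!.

L = 1 + (2 + 6·x + 6·x^2 + 2·x^3)·Dx + (1 + 4·x + 6·x^2 + 4·x^3 + x^4)·Dx^2  (order 2).
h: a_k = 0, -2, 2, -5/3, 1, -1/60, …
ICs: h(0) = 0, h′(0) = -2.

f: a_k = 0, -2, 0, 1/3, 0, -1/60, …
Change of var in L_f (x↦r) gives L₀.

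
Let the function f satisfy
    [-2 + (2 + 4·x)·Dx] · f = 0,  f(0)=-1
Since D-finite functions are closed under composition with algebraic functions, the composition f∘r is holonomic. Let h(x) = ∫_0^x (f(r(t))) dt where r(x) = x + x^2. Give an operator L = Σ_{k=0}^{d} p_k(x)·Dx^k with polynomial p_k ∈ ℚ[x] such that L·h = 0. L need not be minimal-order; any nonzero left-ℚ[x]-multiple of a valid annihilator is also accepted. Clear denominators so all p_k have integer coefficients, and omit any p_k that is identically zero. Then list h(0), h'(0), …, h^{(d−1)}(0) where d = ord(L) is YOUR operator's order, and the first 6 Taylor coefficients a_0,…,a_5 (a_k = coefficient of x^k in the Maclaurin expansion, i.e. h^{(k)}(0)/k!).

f: a_k = -1, -1, 1/2, -1/2, 5/8, -7/8, …
L₀ from L_f via x↦r, Dx↦r'^{-1}Dx.
h=∫h₀ ⇒ L = L₀·Dx.
L = (-1 - 2·x)·Dx + (1 + 2·x + 2·x^2)·Dx^2  (order 2).
h: a_k = 0, -1, -1/2, -1/6, 1/8, -3/40, …
ICs: h(0) = 0, h′(0) = -1.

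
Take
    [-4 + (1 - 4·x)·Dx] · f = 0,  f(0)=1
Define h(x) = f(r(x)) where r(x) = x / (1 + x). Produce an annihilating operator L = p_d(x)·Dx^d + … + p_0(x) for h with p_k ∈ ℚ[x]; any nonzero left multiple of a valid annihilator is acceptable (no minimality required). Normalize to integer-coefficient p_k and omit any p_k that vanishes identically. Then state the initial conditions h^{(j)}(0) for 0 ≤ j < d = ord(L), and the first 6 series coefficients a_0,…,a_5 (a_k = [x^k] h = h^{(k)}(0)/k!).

f: a_k = 1, 4, 16, 64, 256, 1024, …
Change of var in L_f (x↦r) gives L₀.
L = 4 + (-1 + 2·x + 3·x^2)·Dx  (order 1).
h: a_k = 1, 4, 12, 36, 108, 324, …
ICs: h(0) = 1.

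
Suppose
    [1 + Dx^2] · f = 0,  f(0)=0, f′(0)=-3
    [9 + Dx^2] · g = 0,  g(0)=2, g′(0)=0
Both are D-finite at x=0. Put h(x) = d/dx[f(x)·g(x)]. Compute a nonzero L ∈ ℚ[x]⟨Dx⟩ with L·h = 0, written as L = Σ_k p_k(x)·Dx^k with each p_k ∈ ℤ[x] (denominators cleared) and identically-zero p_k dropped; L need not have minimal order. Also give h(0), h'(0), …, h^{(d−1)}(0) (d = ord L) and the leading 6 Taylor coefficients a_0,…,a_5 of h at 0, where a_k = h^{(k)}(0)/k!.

L = 64 + 20·Dx^2 + Dx^4  (order 4).
h: a_k = -6, 0, 84, 0, -124, 0, …
ICs: h(0) = -6, h′(0) = 0, h′′(0) = 168, h′′′(0) = 0.

f: a_k = 0, -3, 0, 1/2, 0, -1/40, …
g: a_k = 2, 0, -9, 0, 27/4, 0, …
Sym-product of L_f,L_g gives L₀ (≤ ord 4).
h₀' ⇒ L via d/dx closure of L₀.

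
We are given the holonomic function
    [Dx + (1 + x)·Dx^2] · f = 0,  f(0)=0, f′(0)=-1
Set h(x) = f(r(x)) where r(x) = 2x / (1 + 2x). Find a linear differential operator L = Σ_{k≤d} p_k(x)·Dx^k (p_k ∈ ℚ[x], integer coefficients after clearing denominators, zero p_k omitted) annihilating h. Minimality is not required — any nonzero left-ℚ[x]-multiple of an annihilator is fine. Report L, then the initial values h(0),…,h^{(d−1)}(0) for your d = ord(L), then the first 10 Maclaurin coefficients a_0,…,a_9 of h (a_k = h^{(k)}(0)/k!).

f: a_k = 0, -1, 1/2, -1/3, 1/4, -1/5, 1/6, -1/7, 1/8, -1/9, …
h₀=f(r): pull back L_f along r ⇒ L₀.
L = (6 + 16·x)·Dx + (1 + 6·x + 8·x^2)·Dx^2  (order 2).
h: a_k = 0, -2, 6, -56/3, 60, -992/5, 672, -16256/7, 8160, -261632/9, …
ICs: h(0) = 0, h′(0) = -2.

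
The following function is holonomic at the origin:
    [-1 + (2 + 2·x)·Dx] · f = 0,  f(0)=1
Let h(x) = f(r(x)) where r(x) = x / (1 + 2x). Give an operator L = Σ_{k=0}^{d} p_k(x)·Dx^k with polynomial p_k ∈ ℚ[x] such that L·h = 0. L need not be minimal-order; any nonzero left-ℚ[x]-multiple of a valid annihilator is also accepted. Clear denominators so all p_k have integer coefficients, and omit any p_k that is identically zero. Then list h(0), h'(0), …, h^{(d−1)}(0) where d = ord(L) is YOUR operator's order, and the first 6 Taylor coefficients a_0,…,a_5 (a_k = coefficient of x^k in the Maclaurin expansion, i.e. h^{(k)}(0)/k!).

f: a_k = 1, 1/2, -1/8, 1/16, -5/128, 7/256, …
Substitute x→r, Dx→(1/r')Dx; clear ⇒ L₀.
L = -1 + (2 + 10·x + 12·x^2)·Dx  (order 1).
h: a_k = 1, 1/2, -9/8, 41/16, -757/128, 3543/256, …
ICs: h(0) = 1.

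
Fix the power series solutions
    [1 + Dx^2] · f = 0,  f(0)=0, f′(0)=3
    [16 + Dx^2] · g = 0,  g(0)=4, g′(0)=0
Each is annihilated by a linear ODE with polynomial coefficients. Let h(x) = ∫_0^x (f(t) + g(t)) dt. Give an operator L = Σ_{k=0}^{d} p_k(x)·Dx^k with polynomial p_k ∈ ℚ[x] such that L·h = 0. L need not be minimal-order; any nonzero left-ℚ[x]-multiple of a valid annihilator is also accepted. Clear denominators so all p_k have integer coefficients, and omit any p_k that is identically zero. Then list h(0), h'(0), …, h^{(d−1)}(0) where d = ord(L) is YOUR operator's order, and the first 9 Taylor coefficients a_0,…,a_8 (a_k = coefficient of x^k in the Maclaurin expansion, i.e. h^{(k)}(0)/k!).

L = 16·Dx + 17·Dx^3 + Dx^5  (order 5).
h: a_k = 0, 4, 3/2, -32/3, -1/8, 128/15, 1/240, -1024/315, -1/13440, …
ICs: h(0) = 0, h′(0) = 4, h′′(0) = 3, h′′′(0) = -64, h′′′′(0) = -3.

f: a_k = 0, 3, 0, -1/2, 0, 1/40, 0, -1/1680, 0, …
g: a_k = 4, 0, -32, 0, 128/3, 0, -1024/45, 0, 2048/315, …
f+g: L₀ = lclm(L_f,L_g), ord ≤ 2+2.
h=∫h₀ ⇒ L = L₀·Dx.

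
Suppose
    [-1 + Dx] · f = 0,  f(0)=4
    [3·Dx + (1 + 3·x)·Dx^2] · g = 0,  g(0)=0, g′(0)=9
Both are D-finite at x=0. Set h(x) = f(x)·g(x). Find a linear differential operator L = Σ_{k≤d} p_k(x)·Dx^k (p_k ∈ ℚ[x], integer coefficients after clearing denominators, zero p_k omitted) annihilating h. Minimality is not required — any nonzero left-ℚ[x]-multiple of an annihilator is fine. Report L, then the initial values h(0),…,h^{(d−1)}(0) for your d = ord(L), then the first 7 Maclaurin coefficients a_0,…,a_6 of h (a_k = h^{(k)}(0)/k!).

L = (-2 + 3·x) + (1 - 6·x)·Dx + (1 + 3·x)·Dx^2  (order 2).
h: a_k = 0, 36, -18, 72, -156, 3867/10, -3921/4, …
ICs: h(0) = 0, h′(0) = 36.

f: a_k = 4, 4, 2, 2/3, 1/6, 1/30, 1/180, …
g: a_k = 0, 9, -27/2, 27, -243/4, 729/5, -729/2, …
Product ⇒ symmetric product L₀, ord ≤ 2.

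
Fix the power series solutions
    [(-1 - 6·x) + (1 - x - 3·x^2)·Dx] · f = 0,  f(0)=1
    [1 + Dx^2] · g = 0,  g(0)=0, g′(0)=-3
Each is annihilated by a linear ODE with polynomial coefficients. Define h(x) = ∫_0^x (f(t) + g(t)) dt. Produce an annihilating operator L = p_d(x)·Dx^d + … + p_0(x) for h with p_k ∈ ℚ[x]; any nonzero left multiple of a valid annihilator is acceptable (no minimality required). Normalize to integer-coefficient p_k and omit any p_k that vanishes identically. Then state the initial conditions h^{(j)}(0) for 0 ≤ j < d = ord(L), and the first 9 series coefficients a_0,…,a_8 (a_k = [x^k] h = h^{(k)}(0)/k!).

f: a_k = 1, 1, 4, 7, 19, 40, 97, 217, 508, …
g: a_k = 0, -3, 0, 1/2, 0, -1/40, 0, 1/1680, 0, …
f+g: L₀ = lclm(L_f,L_g), ord ≤ 1+2.
h=∫h₀ ⇒ L = L₀·Dx.
L = (43 + 292·x + 307·x^2 + 624·x^3 + 45·x^4 + 54·x^5)·Dx + (-9 - 7·x - 6·x^2 + 91·x^3 + 144·x^4 + 27·x^5 + 27·x^6)·Dx^2 + (43 + 292·x + 307·x^2 + 624·x^3 + 45·x^4 + 54·x^5)·Dx^3 + (-9 - 7·x - 6·x^2 + 91·x^3 + 144·x^4 + 27·x^5 + 27·x^6)·Dx^4  (order 4).
h: a_k = 0, 1, -1, 4/3, 15/8, 19/5, 533/80, 97/7, 364561/13440, …
ICs: h(0) = 0, h′(0) = 1, h′′(0) = -2, h′′′(0) = 8.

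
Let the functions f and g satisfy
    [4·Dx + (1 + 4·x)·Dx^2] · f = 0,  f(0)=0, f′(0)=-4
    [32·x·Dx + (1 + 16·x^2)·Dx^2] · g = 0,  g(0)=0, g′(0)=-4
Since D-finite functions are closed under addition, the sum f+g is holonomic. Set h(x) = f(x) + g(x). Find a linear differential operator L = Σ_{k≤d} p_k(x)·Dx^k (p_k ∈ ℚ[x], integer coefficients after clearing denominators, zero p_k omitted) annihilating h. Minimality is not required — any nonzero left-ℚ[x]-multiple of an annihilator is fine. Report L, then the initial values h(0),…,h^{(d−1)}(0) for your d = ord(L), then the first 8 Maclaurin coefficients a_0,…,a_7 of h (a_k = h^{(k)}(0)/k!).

f: a_k = 0, -4, 8, -64/3, 64, -1024/5, 2048/3, -16384/7, …
g: a_k = 0, -4, 0, 64/3, 0, -1024/5, 0, 16384/7, …
f+g: L₀ = lclm(L_f,L_g), ord ≤ 2+2.
L = (-32 - 384·x + 1536·x^2 + 2048·x^3)·Dx + (-16 - 64·x + 3072·x^3 + 4096·x^4)·Dx^2 + (-1 + 4·x + 32·x^2 + 128·x^3 + 768·x^4 + 1024·x^5)·Dx^3  (order 3).
h: a_k = 0, -8, 8, 0, 64, -2048/5, 2048/3, 0, …
ICs: h(0) = 0, h′(0) = -8, h′′(0) = 16.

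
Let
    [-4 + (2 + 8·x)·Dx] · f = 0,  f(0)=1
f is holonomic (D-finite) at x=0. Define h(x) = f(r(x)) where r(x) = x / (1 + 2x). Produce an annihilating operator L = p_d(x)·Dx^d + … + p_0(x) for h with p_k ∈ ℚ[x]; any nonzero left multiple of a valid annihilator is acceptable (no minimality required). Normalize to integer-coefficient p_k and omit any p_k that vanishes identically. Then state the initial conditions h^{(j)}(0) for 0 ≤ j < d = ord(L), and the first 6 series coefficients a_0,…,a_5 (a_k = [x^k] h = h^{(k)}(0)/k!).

L = -2 + (1 + 8·x + 12·x^2)·Dx  (order 1).
h: a_k = 1, 2, -6, 20, -74, 300, …
ICs: h(0) = 1.

f: a_k = 1, 2, -2, 4, -10, 28, …
L₀ from L_f via x↦r, Dx↦r'^{-1}Dx.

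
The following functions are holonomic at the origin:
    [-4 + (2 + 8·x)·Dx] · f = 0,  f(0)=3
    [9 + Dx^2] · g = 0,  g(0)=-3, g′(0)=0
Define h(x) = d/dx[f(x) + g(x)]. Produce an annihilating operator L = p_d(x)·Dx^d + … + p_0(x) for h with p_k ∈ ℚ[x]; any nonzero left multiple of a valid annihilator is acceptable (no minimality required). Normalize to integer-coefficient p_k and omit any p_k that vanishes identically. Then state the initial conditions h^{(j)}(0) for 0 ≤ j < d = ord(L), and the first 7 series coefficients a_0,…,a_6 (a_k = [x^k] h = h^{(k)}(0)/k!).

L = (-414 - 432·x - 864·x^2) + (-63 - 468·x - 1296·x^2 - 1728·x^3)·Dx + (-46 - 48·x - 96·x^2)·Dx^2 + (-7 - 52·x - 144·x^2 - 192·x^3)·Dx^3  (order 3).
h: a_k = 6, 15, 36, -321/2, 420, -59751/40, 5544, …
ICs: h(0) = 6, h′(0) = 15, h′′(0) = 72.

f: a_k = 3, 6, -6, 12, -30, 84, -252, …
g: a_k = -3, 0, 27/2, 0, -81/8, 0, 243/80, …
Sum ⇒ L₀ = lclm(L_f,L_g) in ℚ(x)⟨Dx⟩.
Differentiate: ansatz ord ≤ ord L₀ ⇒ L.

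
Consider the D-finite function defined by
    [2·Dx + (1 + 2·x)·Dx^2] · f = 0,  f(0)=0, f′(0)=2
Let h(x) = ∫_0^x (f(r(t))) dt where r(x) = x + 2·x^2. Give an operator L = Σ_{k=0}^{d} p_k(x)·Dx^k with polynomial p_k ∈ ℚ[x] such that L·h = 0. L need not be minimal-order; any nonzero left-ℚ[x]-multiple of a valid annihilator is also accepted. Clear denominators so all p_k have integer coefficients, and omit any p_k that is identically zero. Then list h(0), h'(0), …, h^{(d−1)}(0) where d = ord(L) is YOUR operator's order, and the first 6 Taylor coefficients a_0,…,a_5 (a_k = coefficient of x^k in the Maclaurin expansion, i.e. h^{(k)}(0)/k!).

L = (-2 + 8·x + 16·x^2)·Dx^2 + (1 + 6·x + 12·x^2 + 16·x^3)·Dx^3  (order 3).
h: a_k = 0, 0, 1, 2/3, -4/3, 4/5, …
ICs: h(0) = 0, h′(0) = 0, h′′(0) = 2.

f: a_k = 0, 2, -2, 8/3, -4, 32/5, …
f∘r: x↦r, Dx↦Dx/r' in L_f ⇒ L₀.
h=∫h₀ ⇒ L = L₀·Dx.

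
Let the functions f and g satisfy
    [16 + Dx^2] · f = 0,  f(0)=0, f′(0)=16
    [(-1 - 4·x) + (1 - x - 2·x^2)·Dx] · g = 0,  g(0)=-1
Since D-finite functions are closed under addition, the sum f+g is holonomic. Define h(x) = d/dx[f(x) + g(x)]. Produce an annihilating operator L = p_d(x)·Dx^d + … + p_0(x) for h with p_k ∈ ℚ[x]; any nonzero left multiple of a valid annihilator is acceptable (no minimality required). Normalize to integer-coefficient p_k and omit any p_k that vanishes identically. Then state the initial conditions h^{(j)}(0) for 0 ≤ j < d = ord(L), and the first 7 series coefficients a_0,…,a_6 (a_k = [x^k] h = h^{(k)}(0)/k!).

L = (2880 + 9600·x + 20736·x^2 + 7680·x^3 + 15360·x^4 + 18432·x^5 + 12288·x^6) + (-368 - 1040·x + 2400·x^2 + 2048·x^3 - 2560·x^4 + 1536·x^5 + 7168·x^6 + 4096·x^7)·Dx + (180 + 600·x + 1296·x^2 + 480·x^3 + 960·x^4 + 1152·x^5 + 768·x^6)·Dx^2 + (-23 - 65·x + 150·x^2 + 128·x^3 - 160·x^4 + 96·x^5 + 448·x^6 + 256·x^7)·Dx^3  (order 3).
h: a_k = 15, -6, -143, -44, 197/3, -258, -30871/45, …
ICs: h(0) = 15, h′(0) = -6, h′′(0) = -286.

f: a_k = 0, 16, 0, -128/3, 0, 512/15, 0, …
g: a_k = -1, -1, -3, -5, -11, -21, -43, …
L₀ := lclm(L_f,L_g); ord L₀ ≤ 2+1.
Derive L from L₀ (diff closure).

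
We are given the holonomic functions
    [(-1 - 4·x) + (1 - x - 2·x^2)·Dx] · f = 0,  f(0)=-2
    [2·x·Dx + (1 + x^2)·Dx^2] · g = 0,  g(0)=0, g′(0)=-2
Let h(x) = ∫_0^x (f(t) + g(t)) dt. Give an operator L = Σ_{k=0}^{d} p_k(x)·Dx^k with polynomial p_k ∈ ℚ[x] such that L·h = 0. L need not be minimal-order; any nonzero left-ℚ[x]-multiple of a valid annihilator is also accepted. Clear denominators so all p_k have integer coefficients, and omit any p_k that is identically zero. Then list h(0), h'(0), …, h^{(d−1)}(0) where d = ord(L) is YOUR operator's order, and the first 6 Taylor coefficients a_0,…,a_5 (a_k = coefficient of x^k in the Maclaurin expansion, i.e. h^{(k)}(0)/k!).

L = (-6 + 24·x + 162·x^2 + 240·x^3 + 384·x^4 + 48·x^6)·Dx^2 + (16 + 74·x + 88·x^2 + 226·x^3 + 212·x^4 + 304·x^5 + 12·x^6 + 48·x^7)·Dx^3 + (-3 - 4·x - 8·x^2 + 28·x^3 + 27·x^4 + 36·x^5 + 40·x^6 + 4·x^7 + 8·x^8)·Dx^4  (order 4).
h: a_k = 0, -2, -2, -2, -7/3, -22/5, …
ICs: h(0) = 0, h′(0) = -2, h′′(0) = -4, h′′′(0) = -12.

f: a_k = -2, -2, -6, -10, -22, -42, …
g: a_k = 0, -2, 0, 2/3, 0, -2/5, …
L₀ := lclm(L_f,L_g); ord L₀ ≤ 1+2.
h=∫₀ˣh₀: take L = L₀·Dx.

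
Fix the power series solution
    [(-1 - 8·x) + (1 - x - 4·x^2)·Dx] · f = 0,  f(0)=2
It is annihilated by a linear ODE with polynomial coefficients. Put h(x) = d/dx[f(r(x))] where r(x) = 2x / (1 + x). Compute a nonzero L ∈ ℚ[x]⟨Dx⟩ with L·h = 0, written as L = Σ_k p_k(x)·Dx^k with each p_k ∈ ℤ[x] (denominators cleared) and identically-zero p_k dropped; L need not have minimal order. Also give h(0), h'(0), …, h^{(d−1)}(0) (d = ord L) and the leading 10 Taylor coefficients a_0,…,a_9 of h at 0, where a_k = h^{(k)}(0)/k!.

L = (18 + 102·x + 918·x^2 + 578·x^3) + (-1 - 18·x + 306·x^3 + 289·x^4)·Dx  (order 1).
h: a_k = 4, 72, 204, 2448, 5780, 62424, 137564, 1414944, 3006756, 30067560, …
ICs: h(0) = 4.

f: a_k = 2, 2, 10, 18, 58, 130, 362, 882, 2330, 5858, …
Substitute x→r, Dx→(1/r')Dx; clear ⇒ L₀.
Derive L from L₀ (diff closure).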